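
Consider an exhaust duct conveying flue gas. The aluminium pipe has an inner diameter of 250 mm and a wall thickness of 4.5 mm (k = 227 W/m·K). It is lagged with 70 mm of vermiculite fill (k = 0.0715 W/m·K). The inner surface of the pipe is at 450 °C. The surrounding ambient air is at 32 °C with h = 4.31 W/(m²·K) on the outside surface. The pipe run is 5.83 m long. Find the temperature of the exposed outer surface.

T ≈ 99.5 °C

Per-layer cylindrical resistances, series-summed:
R_aluminium pipe wall = ln(129.5/125)/(2π×227×5.83) = 4.253×10^-6 K/W
R_vermiculite fill = ln(199.5/129.5)/(2π×0.0715×5.83) = 0.165 K/W
R_outer film = 1/(h_o·2πr_oL) = 1/(4.31×2π×0.1995×5.83) = 0.03175 K/W
R_total = 0.1967 K/W
Q = ΔT/R_total = 418/0.1967
Q = 2120 W
T_interface = T_inner − Q·ΣR(inner→interface) = 450 − 2120×0.165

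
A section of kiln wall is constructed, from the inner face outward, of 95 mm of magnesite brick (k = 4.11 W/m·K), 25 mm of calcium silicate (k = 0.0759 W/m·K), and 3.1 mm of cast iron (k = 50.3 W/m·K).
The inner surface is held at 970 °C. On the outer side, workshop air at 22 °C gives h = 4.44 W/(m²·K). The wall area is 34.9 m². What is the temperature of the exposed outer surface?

Thermal resistances in series:
R_magnesite brick = L/(kA) = 0.095/(4.11×34.9) = 6.623×10^-4 K/W
R_calcium silicate = L/(kA) = 0.025/(0.0759×34.9) = 0.009438 K/W
R_cast iron = L/(kA) = 0.0031/(50.3×34.9) = 1.766×10^-6 K/W
R_outer film = 1/(h_o·A) = 1/(4.44×34.9) = 0.006453 K/W
R_total = 0.01656 K/W;  Q = ΔT/R_total = 948/0.01656 = 57260 W
T_interface = T_inner − Q·ΣR(inner→interface) = 970 − 57300×0.0101

T ≈ 392 °C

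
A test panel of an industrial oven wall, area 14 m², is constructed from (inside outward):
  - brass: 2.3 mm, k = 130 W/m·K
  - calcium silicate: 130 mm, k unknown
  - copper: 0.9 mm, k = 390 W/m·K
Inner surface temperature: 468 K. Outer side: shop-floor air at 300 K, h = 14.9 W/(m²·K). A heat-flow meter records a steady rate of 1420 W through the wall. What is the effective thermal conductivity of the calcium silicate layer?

Treating each layer as a thermal resistance in series:
R_brass = L/(kA) = 0.0023/(130×14) = 1.264×10^-6 K/W
R_copper = L/(kA) = 0.0009/(390×14) = 1.648×10^-7 K/W
R_outer film = 1/(h_o·A) = 1/(14.9×14) = 0.004794 K/W
Sum of known resistances R_other = 0.004795 K/W
Total R = ΔT/Q = 168/1420 = 0.1183 K/W
R_calcium silicate = R_total − R_other = 0.1135 K/W
k = L/(R·A) = 0.13/(0.1135×14)

k ≈ 0.0818 W/(m·K)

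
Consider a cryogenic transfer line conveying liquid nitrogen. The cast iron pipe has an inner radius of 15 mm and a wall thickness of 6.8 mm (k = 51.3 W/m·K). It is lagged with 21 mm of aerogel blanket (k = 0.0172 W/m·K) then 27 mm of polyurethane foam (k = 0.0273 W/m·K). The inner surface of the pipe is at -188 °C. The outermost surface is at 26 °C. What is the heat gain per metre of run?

Cylindrical conduction, so R = ln(r₂/r₁)/(2πkL) per layer, in series:
R_cast iron pipe wall = ln(21.8/15)/(2π×51.3×1) = 0.00116 K/W
R_aerogel blanket = ln(42.8/21.8)/(2π×0.0172×1) = 6.242 K/W
R_polyurethane foam = ln(69.8/42.8)/(2π×0.0273×1) = 2.851 K/W
R_total = 9.095 K/W
Q = ΔT/R_total = 214/9.095

q′ ≈ 23.5 W/m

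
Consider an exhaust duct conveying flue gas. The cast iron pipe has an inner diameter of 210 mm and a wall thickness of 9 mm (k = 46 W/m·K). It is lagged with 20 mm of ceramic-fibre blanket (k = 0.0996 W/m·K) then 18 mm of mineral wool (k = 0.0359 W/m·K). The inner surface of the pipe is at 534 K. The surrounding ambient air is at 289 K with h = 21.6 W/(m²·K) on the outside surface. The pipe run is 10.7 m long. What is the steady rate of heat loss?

Treating each annulus and film as a series resistance:
R_cast iron pipe wall = ln(114/105)/(2π×46×10.7) = 2.659×10^-5 K/W
R_ceramic-fibre blanket = ln(134/114)/(2π×0.0996×10.7) = 0.02414 K/W
R_mineral wool = ln(152/134)/(2π×0.0359×10.7) = 0.05222 K/W
R_outer film = 1/(h_o·2πr_oL) = 1/(21.6×2π×0.152×10.7) = 0.00453 K/W
R_total = 0.08092 K/W
Q = ΔT/R_total = 245/0.08092

Q ≈ 3030 W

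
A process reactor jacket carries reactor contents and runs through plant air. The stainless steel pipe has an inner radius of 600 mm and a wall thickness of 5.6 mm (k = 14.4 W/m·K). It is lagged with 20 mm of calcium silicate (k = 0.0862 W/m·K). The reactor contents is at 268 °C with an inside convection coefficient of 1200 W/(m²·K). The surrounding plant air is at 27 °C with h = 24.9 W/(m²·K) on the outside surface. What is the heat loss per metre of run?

q′ ≈ 3420 W/m

For a radial system each layer contributes R = ln(r_out/r_in)/(2πkL); films add R = 1/(hA).
R_inner film = 1/(h_i·2πr₁L) = 1/(1200×2π×0.6×1) = 2.21×10^-4 K/W
R_stainless steel pipe wall = ln(605.6/600)/(2π×14.4×1) = 1.027×10^-4 K/W
R_calcium silicate = ln(625.6/605.6)/(2π×0.0862×1) = 0.05999 K/W
R_outer film = 1/(h_o·2πr_oL) = 1/(24.9×2π×0.6256×1) = 0.01022 K/W
R_total = 0.07053 K/W
Q = ΔT/R_total = 241/0.07053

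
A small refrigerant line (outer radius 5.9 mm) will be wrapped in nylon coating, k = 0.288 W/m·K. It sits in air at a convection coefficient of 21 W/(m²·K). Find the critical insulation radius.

For a cylinder r_cr = k/h = 0.288/21
r_cr = 13.7 mm; since the bare radius (5.9 mm) is below r_cr, adding a thin layer of insulation will *increase* heat loss.

r_cr ≈ 13.7 mm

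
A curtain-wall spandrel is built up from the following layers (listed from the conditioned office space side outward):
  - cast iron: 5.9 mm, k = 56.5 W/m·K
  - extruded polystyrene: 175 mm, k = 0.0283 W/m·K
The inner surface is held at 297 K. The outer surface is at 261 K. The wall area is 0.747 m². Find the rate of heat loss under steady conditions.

Q ≈ 4.35 W

Series thermal resistances:
R_cast iron = L/(kA) = 0.0059/(56.5×0.747) = 1.398×10^-4 K/W
R_extruded polystyrene = L/(kA) = 0.175/(0.0283×0.747) = 8.278 K/W
R_total = 8.278 K/W
Q = ΔT / R_total = 36 / 8.278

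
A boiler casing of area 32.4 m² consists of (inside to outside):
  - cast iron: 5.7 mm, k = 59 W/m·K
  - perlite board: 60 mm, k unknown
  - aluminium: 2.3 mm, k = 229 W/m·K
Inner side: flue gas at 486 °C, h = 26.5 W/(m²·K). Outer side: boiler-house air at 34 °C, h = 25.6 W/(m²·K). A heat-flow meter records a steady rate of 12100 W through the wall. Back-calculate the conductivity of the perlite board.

k ≈ 0.0529 W/(m·K)

Series thermal resistances:
R_inner film = 1/(h_i·A) = 1/(26.5×32.4) = 0.001165 K/W
R_cast iron = L/(kA) = 0.0057/(59×32.4) = 2.982×10^-6 K/W
R_aluminium = L/(kA) = 0.0023/(229×32.4) = 3.1×10^-7 K/W
R_outer film = 1/(h_o·A) = 1/(25.6×32.4) = 0.001206 K/W
Sum of known resistances R_other = 0.002374 K/W
Total R = ΔT/Q = 452/12100 = 0.03736 K/W
R_perlite board = R_total − R_other = 0.03498 K/W
k = L/(R·A) = 0.06/(0.03498×32.4)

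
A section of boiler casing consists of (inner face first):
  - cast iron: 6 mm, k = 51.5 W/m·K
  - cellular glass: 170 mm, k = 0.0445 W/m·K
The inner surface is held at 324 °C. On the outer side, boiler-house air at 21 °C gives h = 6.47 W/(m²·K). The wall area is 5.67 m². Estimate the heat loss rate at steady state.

Model the wall as resistances in series:
R_cast iron = L/(kA) = 0.006/(51.5×5.67) = 2.055×10^-5 K/W
R_cellular glass = L/(kA) = 0.17/(0.0445×5.67) = 0.6738 K/W
R_outer film = 1/(h_o·A) = 1/(6.47×5.67) = 0.02726 K/W
R_total = 0.701 K/W
Q = ΔT / R_total = 303 / 0.701

Q ≈ 432 W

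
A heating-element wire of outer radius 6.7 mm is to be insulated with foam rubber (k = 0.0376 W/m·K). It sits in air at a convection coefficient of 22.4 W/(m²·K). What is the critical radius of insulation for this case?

r_cr ≈ 1.68 mm

For a cylinder r_cr = k/h = 0.0376/22.4
r_cr = 1.68 mm; since the bare radius (6.7 mm) is above r_cr, any added insulation will reduce heat loss.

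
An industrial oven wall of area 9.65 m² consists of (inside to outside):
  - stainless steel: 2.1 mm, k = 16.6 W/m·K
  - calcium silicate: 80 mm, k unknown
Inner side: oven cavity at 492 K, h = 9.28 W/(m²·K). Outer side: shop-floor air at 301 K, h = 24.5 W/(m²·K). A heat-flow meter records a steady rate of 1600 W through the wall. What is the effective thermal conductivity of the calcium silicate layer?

Thermal resistances in series:
R_inner film = 1/(h_i·A) = 1/(9.28×9.65) = 0.01117 K/W
R_stainless steel = L/(kA) = 0.0021/(16.6×9.65) = 1.311×10^-5 K/W
R_outer film = 1/(h_o·A) = 1/(24.5×9.65) = 0.00423 K/W
Sum of known resistances R_other = 0.01541 K/W
Total R = ΔT/Q = 191/1600 = 0.1194 K/W
R_calcium silicate = R_total − R_other = 0.104 K/W
k = L/(R·A) = 0.08/(0.104×9.65)

k ≈ 0.0797 W/(m·K)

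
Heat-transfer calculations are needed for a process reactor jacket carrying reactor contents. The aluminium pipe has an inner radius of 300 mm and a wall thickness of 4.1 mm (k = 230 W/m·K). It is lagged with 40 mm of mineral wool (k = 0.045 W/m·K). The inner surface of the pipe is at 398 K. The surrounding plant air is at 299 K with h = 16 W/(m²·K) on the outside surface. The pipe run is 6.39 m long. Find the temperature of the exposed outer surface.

T ≈ 305 K

For a radial system each layer contributes R = ln(r_out/r_in)/(2πkL); films add R = 1/(hA).
R_aluminium pipe wall = ln(304.1/300)/(2π×230×6.39) = 1.47×10^-6 K/W
R_mineral wool = ln(344.1/304.1)/(2π×0.045×6.39) = 0.0684 K/W
R_outer film = 1/(h_o·2πr_oL) = 1/(16×2π×0.3441×6.39) = 0.004524 K/W
R_total = 0.07292 K/W
Q = ΔT/R_total = 99/0.07292
Q = 1360 W
T_interface = T_inner − Q·ΣR(inner→interface) = 398 − 1360×0.0684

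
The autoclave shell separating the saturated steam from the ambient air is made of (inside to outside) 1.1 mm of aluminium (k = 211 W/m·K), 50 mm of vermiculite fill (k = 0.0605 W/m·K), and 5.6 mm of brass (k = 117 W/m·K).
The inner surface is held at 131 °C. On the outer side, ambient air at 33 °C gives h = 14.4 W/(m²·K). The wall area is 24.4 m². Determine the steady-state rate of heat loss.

Q ≈ 2670 W

Using the resistance-network approach (series):
R_aluminium = L/(kA) = 0.0011/(211×24.4) = 2.137×10^-7 K/W
R_vermiculite fill = L/(kA) = 0.05/(0.0605×24.4) = 0.03387 K/W
R_brass = L/(kA) = 0.0056/(117×24.4) = 1.962×10^-6 K/W
R_outer film = 1/(h_o·A) = 1/(14.4×24.4) = 0.002846 K/W
R_total = 0.03672 K/W
Q = ΔT / R_total = 98 / 0.03672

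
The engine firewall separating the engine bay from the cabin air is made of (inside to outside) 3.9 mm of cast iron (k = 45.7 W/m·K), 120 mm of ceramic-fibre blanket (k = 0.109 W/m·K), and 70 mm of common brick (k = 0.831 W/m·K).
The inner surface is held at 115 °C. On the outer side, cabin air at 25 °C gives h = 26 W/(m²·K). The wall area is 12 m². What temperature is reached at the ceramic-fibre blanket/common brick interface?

Treating each layer as a thermal resistance in series:
R_cast iron = L/(kA) = 0.0039/(45.7×12) = 7.112×10^-6 K/W
R_ceramic-fibre blanket = L/(kA) = 0.12/(0.109×12) = 0.09174 K/W
R_common brick = L/(kA) = 0.07/(0.831×12) = 0.00702 K/W
R_outer film = 1/(h_o·A) = 1/(26×12) = 0.003205 K/W
R_total = 0.102 K/W;  Q = ΔT/R_total = 90/0.102 = 882.6 W
T_interface = T_inner − Q·ΣR(inner→interface) = 115 − 883×0.09175

T ≈ 34 °C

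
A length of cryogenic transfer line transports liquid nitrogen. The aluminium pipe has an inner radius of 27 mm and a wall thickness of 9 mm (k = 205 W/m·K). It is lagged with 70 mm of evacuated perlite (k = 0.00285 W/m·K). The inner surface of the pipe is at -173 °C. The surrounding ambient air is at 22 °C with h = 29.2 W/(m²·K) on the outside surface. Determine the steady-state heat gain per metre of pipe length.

Treating each annulus and film as a series resistance:
R_aluminium pipe wall = ln(36/27)/(2π×205×1) = 2.233×10^-4 K/W
R_evacuated perlite = ln(106/36)/(2π×0.00285×1) = 60.31 K/W
R_outer film = 1/(h_o·2πr_oL) = 1/(29.2×2π×0.106×1) = 0.05142 K/W
R_total = 60.36 K/W
Q = ΔT/R_total = 195/60.36

q′ ≈ 3.23 W/m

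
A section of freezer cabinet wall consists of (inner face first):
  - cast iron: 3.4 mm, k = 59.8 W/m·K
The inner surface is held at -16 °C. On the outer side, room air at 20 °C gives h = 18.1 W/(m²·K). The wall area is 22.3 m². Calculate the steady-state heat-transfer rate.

Model the wall as resistances in series:
R_cast iron = L/(kA) = 0.0034/(59.8×22.3) = 2.55×10^-6 K/W
R_outer film = 1/(h_o·A) = 1/(18.1×22.3) = 0.002478 K/W
R_total = 0.00248 K/W
Q = ΔT / R_total = 36 / 0.00248

Q ≈ 14500 W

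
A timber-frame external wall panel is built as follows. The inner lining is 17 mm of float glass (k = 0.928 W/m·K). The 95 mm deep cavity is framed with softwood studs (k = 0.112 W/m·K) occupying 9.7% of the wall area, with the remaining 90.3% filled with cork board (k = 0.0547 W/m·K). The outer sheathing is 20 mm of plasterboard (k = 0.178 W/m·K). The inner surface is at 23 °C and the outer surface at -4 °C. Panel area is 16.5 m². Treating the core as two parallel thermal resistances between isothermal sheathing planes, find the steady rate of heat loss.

Q ≈ 261 W

Sheathing layers in series; stud and cavity paths in parallel between them.
R_inner = 0.017/(0.928×16.5) = 0.00111 K/W
R_stud  = 0.095/(0.112×0.097×16.5) = 0.53 K/W
R_cav   = 0.095/(0.0547×0.903×16.5) = 0.1166 K/W
1/R_core = 1/R_stud + 1/R_cav → R_core = 0.09555 K/W
R_outer = 0.02/(0.178×16.5) = 0.00681 K/W
R_total = 0.1035 K/W
Q = ΔT/R_total = 27/0.1035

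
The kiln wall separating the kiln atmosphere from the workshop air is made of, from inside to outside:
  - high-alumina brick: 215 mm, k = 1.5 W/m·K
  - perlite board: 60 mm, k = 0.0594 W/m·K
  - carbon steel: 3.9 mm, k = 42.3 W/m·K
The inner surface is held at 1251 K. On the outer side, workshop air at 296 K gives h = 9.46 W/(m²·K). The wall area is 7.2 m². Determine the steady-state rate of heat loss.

Q ≈ 5460 W

Series thermal resistances:
R_high-alumina brick = L/(kA) = 0.215/(1.5×7.2) = 0.01991 K/W
R_perlite board = L/(kA) = 0.06/(0.0594×7.2) = 0.1403 K/W
R_carbon steel = L/(kA) = 0.0039/(42.3×7.2) = 1.281×10^-5 K/W
R_outer film = 1/(h_o·A) = 1/(9.46×7.2) = 0.01468 K/W
R_total = 0.1749 K/W
Q = ΔT / R_total = 955 / 0.1749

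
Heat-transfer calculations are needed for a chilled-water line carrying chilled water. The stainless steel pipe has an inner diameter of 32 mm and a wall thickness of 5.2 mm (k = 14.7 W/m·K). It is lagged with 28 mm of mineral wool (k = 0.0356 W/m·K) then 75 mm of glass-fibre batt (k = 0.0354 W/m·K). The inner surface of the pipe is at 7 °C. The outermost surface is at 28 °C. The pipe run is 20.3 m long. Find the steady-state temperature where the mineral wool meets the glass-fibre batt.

Treating each annulus and film as a series resistance:
R_stainless steel pipe wall = ln(21.2/16)/(2π×14.7×20.3) = 1.501×10^-4 K/W
R_mineral wool = ln(49.2/21.2)/(2π×0.0356×20.3) = 0.1854 K/W
R_glass-fibre batt = ln(124.2/49.2)/(2π×0.0354×20.3) = 0.2051 K/W
R_total = 0.3906 K/W
Q = ΔT/R_total = 21/0.3906
Q = 53.8 W
T_interface = T_inner + Q·ΣR(inner→interface) = 7 + 53.8×0.1856

T ≈ 17 °C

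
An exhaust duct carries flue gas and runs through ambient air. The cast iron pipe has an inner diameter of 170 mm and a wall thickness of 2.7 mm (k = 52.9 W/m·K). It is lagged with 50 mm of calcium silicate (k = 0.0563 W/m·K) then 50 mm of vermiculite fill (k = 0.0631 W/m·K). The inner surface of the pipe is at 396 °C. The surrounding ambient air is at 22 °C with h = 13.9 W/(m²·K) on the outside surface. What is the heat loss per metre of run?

Per-layer cylindrical resistances, series-summed:
R_cast iron pipe wall = ln(87.7/85)/(2π×52.9×1) = 9.408×10^-5 K/W
R_calcium silicate = ln(137.7/87.7)/(2π×0.0563×1) = 1.275 K/W
R_vermiculite fill = ln(187.7/137.7)/(2π×0.0631×1) = 0.7813 K/W
R_outer film = 1/(h_o·2πr_oL) = 1/(13.9×2π×0.1877×1) = 0.061 K/W
R_total = 2.118 K/W
Q = ΔT/R_total = 374/2.118

q′ ≈ 177 W/m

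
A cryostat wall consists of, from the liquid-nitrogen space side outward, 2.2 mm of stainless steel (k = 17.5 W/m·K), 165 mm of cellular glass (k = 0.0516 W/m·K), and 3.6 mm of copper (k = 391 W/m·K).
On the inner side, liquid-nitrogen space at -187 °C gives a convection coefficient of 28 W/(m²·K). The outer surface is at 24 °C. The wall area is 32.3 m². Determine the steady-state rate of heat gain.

Model the wall as resistances in series:
R_inner film = 1/(h_i·A) = 1/(28×32.3) = 0.001106 K/W
R_stainless steel = L/(kA) = 0.0022/(17.5×32.3) = 3.892×10^-6 K/W
R_cellular glass = L/(kA) = 0.165/(0.0516×32.3) = 0.099 K/W
R_copper = L/(kA) = 0.0036/(391×32.3) = 2.851×10^-7 K/W
R_total = 0.1001 K/W
Q = ΔT / R_total = 211 / 0.1001

Q ≈ 2110 W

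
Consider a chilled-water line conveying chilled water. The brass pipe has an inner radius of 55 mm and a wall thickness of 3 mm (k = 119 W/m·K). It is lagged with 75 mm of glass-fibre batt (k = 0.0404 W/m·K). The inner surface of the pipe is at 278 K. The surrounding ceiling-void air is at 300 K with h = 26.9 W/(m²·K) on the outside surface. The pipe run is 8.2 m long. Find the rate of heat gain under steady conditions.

Q ≈ 54.4 W

Cylindrical conduction, so R = ln(r₂/r₁)/(2πkL) per layer, in series:
R_brass pipe wall = ln(58/55)/(2π×119×8.2) = 8.662×10^-6 K/W
R_glass-fibre batt = ln(133/58)/(2π×0.0404×8.2) = 0.3987 K/W
R_outer film = 1/(h_o·2πr_oL) = 1/(26.9×2π×0.133×8.2) = 0.005425 K/W
R_total = 0.4041 K/W
Q = ΔT/R_total = 22/0.4041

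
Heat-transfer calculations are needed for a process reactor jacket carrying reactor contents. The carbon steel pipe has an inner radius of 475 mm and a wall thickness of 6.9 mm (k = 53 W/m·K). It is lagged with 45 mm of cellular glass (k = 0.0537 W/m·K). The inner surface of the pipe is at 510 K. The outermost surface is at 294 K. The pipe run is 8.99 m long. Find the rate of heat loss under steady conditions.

Per-layer cylindrical resistances, series-summed:
R_carbon steel pipe wall = ln(481.9/475)/(2π×53×8.99) = 4.817×10^-6 K/W
R_cellular glass = ln(526.9/481.9)/(2π×0.0537×8.99) = 0.02943 K/W
R_total = 0.02944 K/W
Q = ΔT/R_total = 216/0.02944

Q ≈ 7340 W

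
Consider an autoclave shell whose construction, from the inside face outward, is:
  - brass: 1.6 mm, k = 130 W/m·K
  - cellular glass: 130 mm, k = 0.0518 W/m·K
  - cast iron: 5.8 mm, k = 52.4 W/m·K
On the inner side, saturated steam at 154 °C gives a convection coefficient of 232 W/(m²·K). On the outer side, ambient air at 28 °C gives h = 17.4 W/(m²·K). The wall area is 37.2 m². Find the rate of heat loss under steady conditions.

Q ≈ 1820 W

Treating each layer as a thermal resistance in series:
R_inner film = 1/(h_i·A) = 1/(232×37.2) = 1.159×10^-4 K/W
R_brass = L/(kA) = 0.0016/(130×37.2) = 3.309×10^-7 K/W
R_cellular glass = L/(kA) = 0.13/(0.0518×37.2) = 0.06746 K/W
R_cast iron = L/(kA) = 0.0058/(52.4×37.2) = 2.975×10^-6 K/W
R_outer film = 1/(h_o·A) = 1/(17.4×37.2) = 0.001545 K/W
R_total = 0.06913 K/W
Q = ΔT / R_total = 126 / 0.06913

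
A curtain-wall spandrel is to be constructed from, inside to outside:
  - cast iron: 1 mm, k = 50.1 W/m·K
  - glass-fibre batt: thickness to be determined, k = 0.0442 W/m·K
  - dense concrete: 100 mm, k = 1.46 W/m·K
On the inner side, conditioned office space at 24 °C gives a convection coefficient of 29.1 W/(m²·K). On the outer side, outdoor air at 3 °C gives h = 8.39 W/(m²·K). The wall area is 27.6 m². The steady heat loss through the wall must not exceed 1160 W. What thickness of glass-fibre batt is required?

Thermal resistances in series:
R_inner film = 1/(h_i·A) = 1/(29.1×27.6) = 0.001245 K/W
R_cast iron = L/(kA) = 0.001/(50.1×27.6) = 7.232×10^-7 K/W
R_dense concrete = L/(kA) = 0.1/(1.46×27.6) = 0.002482 K/W
R_outer film = 1/(h_o·A) = 1/(8.39×27.6) = 0.004318 K/W
Sum of the known resistances R_other = 0.008046 K/W
Required total resistance R_tot = ΔT/Q_allow = 21/1160 = 0.0181 K/W
R_glass-fibre batt = R_tot − R_other = 0.01006 K/W
L = R·k·A = 0.01006×0.0442×27.6

L ≈ 12.3 mm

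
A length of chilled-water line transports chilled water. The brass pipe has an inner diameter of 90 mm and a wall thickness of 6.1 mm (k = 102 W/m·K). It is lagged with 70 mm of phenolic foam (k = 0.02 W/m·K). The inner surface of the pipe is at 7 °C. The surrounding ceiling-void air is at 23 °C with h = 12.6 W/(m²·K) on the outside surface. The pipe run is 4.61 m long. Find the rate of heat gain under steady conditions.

Per-layer cylindrical resistances, series-summed:
R_brass pipe wall = ln(51.1/45)/(2π×102×4.61) = 4.303×10^-5 K/W
R_phenolic foam = ln(121.1/51.1)/(2π×0.02×4.61) = 1.489 K/W
R_outer film = 1/(h_o·2πr_oL) = 1/(12.6×2π×0.1211×4.61) = 0.02263 K/W
R_total = 1.512 K/W
Q = ΔT/R_total = 16/1.512

Q ≈ 10.6 W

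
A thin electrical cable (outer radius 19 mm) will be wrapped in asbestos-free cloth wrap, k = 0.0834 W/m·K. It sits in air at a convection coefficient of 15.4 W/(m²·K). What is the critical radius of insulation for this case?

For a cylinder r_cr = k/h = 0.0834/15.4
r_cr = 5.42 mm; since the bare radius (19 mm) is above r_cr, any added insulation will reduce heat loss.

r_cr ≈ 5.42 mm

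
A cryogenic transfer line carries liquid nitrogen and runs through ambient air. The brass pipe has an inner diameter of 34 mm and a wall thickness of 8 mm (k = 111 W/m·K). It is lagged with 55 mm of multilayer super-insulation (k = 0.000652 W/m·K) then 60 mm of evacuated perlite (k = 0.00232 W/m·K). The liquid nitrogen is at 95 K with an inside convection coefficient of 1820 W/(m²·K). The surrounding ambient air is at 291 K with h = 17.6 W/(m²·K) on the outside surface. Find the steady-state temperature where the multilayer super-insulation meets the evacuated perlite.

Per-layer cylindrical resistances, series-summed:
R_inner film = 1/(h_i·2πr₁L) = 1/(1820×2π×0.017×1) = 0.005144 K/W
R_brass pipe wall = ln(25/17)/(2π×111×1) = 5.53×10^-4 K/W
R_multilayer super-insulation = ln(80/25)/(2π×0.000652×1) = 283.9 K/W
R_evacuated perlite = ln(140/80)/(2π×0.00232×1) = 38.39 K/W
R_outer film = 1/(h_o·2πr_oL) = 1/(17.6×2π×0.14×1) = 0.06459 K/W
R_total = 322.4 K/W
Q = ΔT/R_total = 196/322.4
Q = 0.608 W/m
T_interface = T_inner + Q·ΣR(inner→interface) = 95 + 0.608×283.9

T ≈ 268 K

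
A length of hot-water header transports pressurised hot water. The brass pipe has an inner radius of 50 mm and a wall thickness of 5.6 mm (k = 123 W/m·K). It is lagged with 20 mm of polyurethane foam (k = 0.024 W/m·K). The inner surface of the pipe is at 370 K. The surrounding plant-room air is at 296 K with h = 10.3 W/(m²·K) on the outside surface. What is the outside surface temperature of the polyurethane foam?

Radial resistances (cylindrical: R_cond = ln(r_o/r_i)/(2πkL), R_conv = 1/(h·2πrL)):
R_brass pipe wall = ln(55.6/50)/(2π×123×1) = 1.374×10^-4 K/W
R_polyurethane foam = ln(75.6/55.6)/(2π×0.024×1) = 2.038 K/W
R_outer film = 1/(h_o·2πr_oL) = 1/(10.3×2π×0.0756×1) = 0.2044 K/W
R_total = 2.242 K/W
Q = ΔT/R_total = 74/2.242
Q = 33 W/m
T_interface = T_inner − Q·ΣR(inner→interface) = 370 − 33×2.038

T ≈ 303 K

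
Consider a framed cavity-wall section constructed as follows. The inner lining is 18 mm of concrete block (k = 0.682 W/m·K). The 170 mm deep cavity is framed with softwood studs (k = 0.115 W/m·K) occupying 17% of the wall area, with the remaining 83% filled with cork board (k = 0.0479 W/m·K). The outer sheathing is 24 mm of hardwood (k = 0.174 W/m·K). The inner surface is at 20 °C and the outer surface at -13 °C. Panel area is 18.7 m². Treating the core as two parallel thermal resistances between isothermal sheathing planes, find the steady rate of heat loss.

Q ≈ 204 W

Sheathing layers in series; stud and cavity paths in parallel between them.
R_inner = 0.018/(0.682×18.7) = 0.001411 K/W
R_stud  = 0.17/(0.115×0.17×18.7) = 0.465 K/W
R_cav   = 0.17/(0.0479×0.83×18.7) = 0.2287 K/W
1/R_core = 1/R_stud + 1/R_cav → R_core = 0.1533 K/W
R_outer = 0.024/(0.174×18.7) = 0.007376 K/W
R_total = 0.1621 K/W
Q = ΔT/R_total = 33/0.1621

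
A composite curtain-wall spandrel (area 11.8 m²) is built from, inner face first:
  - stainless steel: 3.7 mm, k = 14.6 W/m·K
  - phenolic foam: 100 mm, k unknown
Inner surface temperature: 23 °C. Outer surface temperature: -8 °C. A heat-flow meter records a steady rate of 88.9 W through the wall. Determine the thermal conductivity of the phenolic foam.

k ≈ 0.0243 W/(m·K)

Series thermal resistances:
R_stainless steel = L/(kA) = 0.0037/(14.6×11.8) = 2.148×10^-5 K/W
Sum of known resistances R_other = 2.148×10^-5 K/W
Total R = ΔT/Q = 31/88.9 = 0.3487 K/W
R_phenolic foam = R_total − R_other = 0.3487 K/W
k = L/(R·A) = 0.1/(0.3487×11.8)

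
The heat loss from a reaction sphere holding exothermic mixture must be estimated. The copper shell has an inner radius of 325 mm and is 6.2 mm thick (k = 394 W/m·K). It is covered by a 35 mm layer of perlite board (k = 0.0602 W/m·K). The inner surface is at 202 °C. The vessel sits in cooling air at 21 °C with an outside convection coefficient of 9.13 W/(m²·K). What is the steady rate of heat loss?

Radial (spherical) resistances in series:
R_copper shell = (1/0.325 − 1/0.3312)/(4π×394) = 1.163×10^-5 K/W
R_perlite board = (1/0.3312 − 1/0.3662)/(4π×0.0602) = 0.3815 K/W
R_outer film = 1/(h·4πr_o²) = 1/(9.13×4π×0.3662²) = 0.065 K/W
R_total = 0.4465 K/W
Q = ΔT/R_total = 181/0.4465

Q ≈ 405 W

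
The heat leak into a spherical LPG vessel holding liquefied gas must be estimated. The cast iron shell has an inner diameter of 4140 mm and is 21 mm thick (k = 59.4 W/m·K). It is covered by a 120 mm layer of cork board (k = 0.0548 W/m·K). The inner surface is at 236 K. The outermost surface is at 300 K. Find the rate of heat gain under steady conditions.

Spherical conduction: R = (1/r_in − 1/r_out)/(4πk) per layer; series-sum.
R_cast iron shell = (1/2.07 − 1/2.091)/(4π×59.4) = 6.5×10^-6 K/W
R_cork board = (1/2.091 − 1/2.211)/(4π×0.0548) = 0.03769 K/W
R_total = 0.0377 K/W
Q = ΔT/R_total = 64/0.0377

Q ≈ 1700 W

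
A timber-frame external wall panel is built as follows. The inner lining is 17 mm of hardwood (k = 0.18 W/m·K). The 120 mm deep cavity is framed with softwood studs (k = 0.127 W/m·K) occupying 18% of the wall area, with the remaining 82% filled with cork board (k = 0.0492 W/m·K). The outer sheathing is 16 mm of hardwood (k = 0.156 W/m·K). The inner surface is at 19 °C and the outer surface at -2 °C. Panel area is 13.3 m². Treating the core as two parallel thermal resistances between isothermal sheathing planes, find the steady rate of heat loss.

Sheathing layers in series; stud and cavity paths in parallel between them.
R_inner = 0.017/(0.18×13.3) = 0.007101 K/W
R_stud  = 0.12/(0.127×0.18×13.3) = 0.3947 K/W
R_cav   = 0.12/(0.0492×0.82×13.3) = 0.2236 K/W
1/R_core = 1/R_stud + 1/R_cav → R_core = 0.1428 K/W
R_outer = 0.016/(0.156×13.3) = 0.007712 K/W
R_total = 0.1576 K/W
Q = ΔT/R_total = 21/0.1576

Q ≈ 133 W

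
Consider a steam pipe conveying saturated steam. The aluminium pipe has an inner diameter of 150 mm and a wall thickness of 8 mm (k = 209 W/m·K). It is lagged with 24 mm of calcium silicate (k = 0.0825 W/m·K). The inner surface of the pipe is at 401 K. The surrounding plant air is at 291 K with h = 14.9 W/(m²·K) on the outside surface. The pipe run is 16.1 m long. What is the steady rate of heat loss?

Q ≈ 3000 W

Treating each annulus and film as a series resistance:
R_aluminium pipe wall = ln(83/75)/(2π×209×16.1) = 4.794×10^-6 K/W
R_calcium silicate = ln(107/83)/(2π×0.0825×16.1) = 0.03043 K/W
R_outer film = 1/(h_o·2πr_oL) = 1/(14.9×2π×0.107×16.1) = 0.0062 K/W
R_total = 0.03664 K/W
Q = ΔT/R_total = 110/0.03664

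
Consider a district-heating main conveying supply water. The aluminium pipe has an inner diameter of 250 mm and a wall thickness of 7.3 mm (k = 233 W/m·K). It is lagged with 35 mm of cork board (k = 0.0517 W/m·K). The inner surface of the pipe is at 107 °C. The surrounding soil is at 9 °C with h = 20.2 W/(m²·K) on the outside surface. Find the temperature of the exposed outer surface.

For a radial system each layer contributes R = ln(r_out/r_in)/(2πkL); films add R = 1/(hA).
R_aluminium pipe wall = ln(132.3/125)/(2π×233×1) = 3.877×10^-5 K/W
R_cork board = ln(167.3/132.3)/(2π×0.0517×1) = 0.7226 K/W
R_outer film = 1/(h_o·2πr_oL) = 1/(20.2×2π×0.1673×1) = 0.04709 K/W
R_total = 0.7697 K/W
Q = ΔT/R_total = 98/0.7697
Q = 127 W/m
T_interface = T_inner − Q·ΣR(inner→interface) = 107 − 127×0.7226

T ≈ 15 °C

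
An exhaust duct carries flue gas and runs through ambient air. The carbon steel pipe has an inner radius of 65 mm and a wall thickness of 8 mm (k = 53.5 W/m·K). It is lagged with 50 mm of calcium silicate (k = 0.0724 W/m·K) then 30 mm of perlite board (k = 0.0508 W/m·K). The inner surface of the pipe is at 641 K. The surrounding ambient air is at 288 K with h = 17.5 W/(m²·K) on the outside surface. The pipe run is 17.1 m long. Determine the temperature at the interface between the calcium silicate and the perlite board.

T ≈ 427 K

Per-layer cylindrical resistances, series-summed:
R_carbon steel pipe wall = ln(73/65)/(2π×53.5×17.1) = 2.019×10^-5 K/W
R_calcium silicate = ln(123/73)/(2π×0.0724×17.1) = 0.06707 K/W
R_perlite board = ln(153/123)/(2π×0.0508×17.1) = 0.03999 K/W
R_outer film = 1/(h_o·2πr_oL) = 1/(17.5×2π×0.153×17.1) = 0.003476 K/W
R_total = 0.1106 K/W
Q = ΔT/R_total = 353/0.1106
Q = 3190 W
T_interface = T_inner − Q·ΣR(inner→interface) = 641 − 3190×0.06709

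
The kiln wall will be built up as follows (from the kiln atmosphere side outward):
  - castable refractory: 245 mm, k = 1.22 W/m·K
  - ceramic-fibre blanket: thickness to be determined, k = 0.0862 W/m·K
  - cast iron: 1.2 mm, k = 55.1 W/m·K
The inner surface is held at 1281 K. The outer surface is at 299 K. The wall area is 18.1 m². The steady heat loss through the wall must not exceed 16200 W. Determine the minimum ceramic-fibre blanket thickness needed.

L ≈ 77.3 mm

Model the wall as resistances in series:
R_castable refractory = L/(kA) = 0.245/(1.22×18.1) = 0.0111 K/W
R_cast iron = L/(kA) = 0.0012/(55.1×18.1) = 1.203×10^-6 K/W
Sum of the known resistances R_other = 0.0111 K/W
Required total resistance R_tot = ΔT/Q_allow = 982/16200 = 0.06062 K/W
R_ceramic-fibre blanket = R_tot − R_other = 0.04952 K/W
L = R·k·A = 0.04952×0.0862×18.1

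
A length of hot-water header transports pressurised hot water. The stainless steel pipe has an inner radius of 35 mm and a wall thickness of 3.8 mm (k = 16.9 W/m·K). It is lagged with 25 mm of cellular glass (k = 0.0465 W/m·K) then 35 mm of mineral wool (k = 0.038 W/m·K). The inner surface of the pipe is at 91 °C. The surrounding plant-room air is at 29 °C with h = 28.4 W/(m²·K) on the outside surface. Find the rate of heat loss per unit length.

q′ ≈ 17.3 W/m

For a radial system each layer contributes R = ln(r_out/r_in)/(2πkL); films add R = 1/(hA).
R_stainless steel pipe wall = ln(38.8/35)/(2π×16.9×1) = 9.707×10^-4 K/W
R_cellular glass = ln(63.8/38.8)/(2π×0.0465×1) = 1.702 K/W
R_mineral wool = ln(98.8/63.8)/(2π×0.038×1) = 1.832 K/W
R_outer film = 1/(h_o·2πr_oL) = 1/(28.4×2π×0.0988×1) = 0.05672 K/W
R_total = 3.592 K/W
Q = ΔT/R_total = 62/3.592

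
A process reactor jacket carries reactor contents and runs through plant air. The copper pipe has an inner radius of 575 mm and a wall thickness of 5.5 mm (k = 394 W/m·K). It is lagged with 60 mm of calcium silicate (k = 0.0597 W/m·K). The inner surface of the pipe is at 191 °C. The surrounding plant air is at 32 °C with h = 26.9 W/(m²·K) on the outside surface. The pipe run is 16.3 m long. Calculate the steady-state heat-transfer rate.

Radial resistances (cylindrical: R_cond = ln(r_o/r_i)/(2πkL), R_conv = 1/(h·2πrL)):
R_copper pipe wall = ln(580.5/575)/(2π×394×16.3) = 2.359×10^-7 K/W
R_calcium silicate = ln(640.5/580.5)/(2π×0.0597×16.3) = 0.01609 K/W
R_outer film = 1/(h_o·2πr_oL) = 1/(26.9×2π×0.6405×16.3) = 5.667×10^-4 K/W
R_total = 0.01665 K/W
Q = ΔT/R_total = 159/0.01665

Q ≈ 9550 W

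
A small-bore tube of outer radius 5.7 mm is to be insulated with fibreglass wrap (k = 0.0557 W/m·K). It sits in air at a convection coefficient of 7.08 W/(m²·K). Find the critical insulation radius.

r_cr ≈ 7.87 mm

For a cylinder r_cr = k/h = 0.0557/7.08
r_cr = 7.87 mm; since the bare radius (5.7 mm) is below r_cr, adding a thin layer of insulation will *increase* heat loss.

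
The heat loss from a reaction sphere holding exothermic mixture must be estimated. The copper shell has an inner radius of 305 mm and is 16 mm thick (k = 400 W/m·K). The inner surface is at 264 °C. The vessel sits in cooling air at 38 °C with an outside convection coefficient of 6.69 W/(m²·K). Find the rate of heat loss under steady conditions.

Each spherical layer contributes R = (1/r_i − 1/r_o)/(4πk):
R_copper shell = (1/0.305 − 1/0.321)/(4π×400) = 3.251×10^-5 K/W
R_outer film = 1/(h·4πr_o²) = 1/(6.69×4π×0.321²) = 0.1154 K/W
R_total = 0.1155 K/W
Q = ΔT/R_total = 226/0.1155

Q ≈ 1960 W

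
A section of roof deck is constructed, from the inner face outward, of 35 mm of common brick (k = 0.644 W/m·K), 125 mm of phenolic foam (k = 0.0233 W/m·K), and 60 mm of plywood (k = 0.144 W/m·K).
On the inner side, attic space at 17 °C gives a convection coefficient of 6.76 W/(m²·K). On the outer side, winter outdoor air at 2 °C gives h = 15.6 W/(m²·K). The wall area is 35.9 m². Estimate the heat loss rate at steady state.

Q ≈ 89 W

Series thermal resistances:
R_inner film = 1/(h_i·A) = 1/(6.76×35.9) = 0.004121 K/W
R_common brick = L/(kA) = 0.035/(0.644×35.9) = 0.001514 K/W
R_phenolic foam = L/(kA) = 0.125/(0.0233×35.9) = 0.1494 K/W
R_plywood = L/(kA) = 0.06/(0.144×35.9) = 0.01161 K/W
R_outer film = 1/(h_o·A) = 1/(15.6×35.9) = 0.001786 K/W
R_total = 0.1685 K/W
Q = ΔT / R_total = 15 / 0.1685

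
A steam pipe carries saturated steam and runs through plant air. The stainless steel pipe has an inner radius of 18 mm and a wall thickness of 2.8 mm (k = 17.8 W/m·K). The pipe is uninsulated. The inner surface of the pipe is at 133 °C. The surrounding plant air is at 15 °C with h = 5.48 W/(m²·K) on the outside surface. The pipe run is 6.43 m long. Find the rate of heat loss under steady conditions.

Q ≈ 543 W

Cylindrical conduction, so R = ln(r₂/r₁)/(2πkL) per layer, in series:
R_stainless steel pipe wall = ln(20.8/18)/(2π×17.8×6.43) = 2.01×10^-4 K/W
R_outer film = 1/(h_o·2πr_oL) = 1/(5.48×2π×0.0208×6.43) = 0.2172 K/W
R_total = 0.2174 K/W
Q = ΔT/R_total = 118/0.2174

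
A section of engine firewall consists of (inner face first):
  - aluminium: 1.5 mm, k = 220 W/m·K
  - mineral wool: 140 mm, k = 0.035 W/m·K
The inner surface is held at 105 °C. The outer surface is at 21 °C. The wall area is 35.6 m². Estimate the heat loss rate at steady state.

Q ≈ 748 W

Series thermal resistances:
R_aluminium = L/(kA) = 0.0015/(220×35.6) = 1.915×10^-7 K/W
R_mineral wool = L/(kA) = 0.14/(0.035×35.6) = 0.1124 K/W
R_total = 0.1124 K/W
Q = ΔT / R_total = 84 / 0.1124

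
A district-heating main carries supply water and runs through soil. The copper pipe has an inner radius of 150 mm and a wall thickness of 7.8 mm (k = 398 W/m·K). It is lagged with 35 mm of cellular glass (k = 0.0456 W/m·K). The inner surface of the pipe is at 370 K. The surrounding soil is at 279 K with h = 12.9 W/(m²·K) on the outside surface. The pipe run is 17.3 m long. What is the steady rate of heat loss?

Q ≈ 2060 W

Radial resistances (cylindrical: R_cond = ln(r_o/r_i)/(2πkL), R_conv = 1/(h·2πrL)):
R_copper pipe wall = ln(157.8/150)/(2π×398×17.3) = 1.172×10^-6 K/W
R_cellular glass = ln(192.8/157.8)/(2π×0.0456×17.3) = 0.04042 K/W
R_outer film = 1/(h_o·2πr_oL) = 1/(12.9×2π×0.1928×17.3) = 0.003699 K/W
R_total = 0.04412 K/W
Q = ΔT/R_total = 91/0.04412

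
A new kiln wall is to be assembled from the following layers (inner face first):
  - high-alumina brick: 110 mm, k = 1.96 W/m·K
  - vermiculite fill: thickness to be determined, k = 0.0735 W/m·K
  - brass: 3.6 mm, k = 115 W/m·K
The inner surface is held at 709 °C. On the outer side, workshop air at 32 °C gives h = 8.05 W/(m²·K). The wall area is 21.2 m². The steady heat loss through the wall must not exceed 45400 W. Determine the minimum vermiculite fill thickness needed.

L ≈ 9.98 mm

Using the resistance-network approach (series):
R_high-alumina brick = L/(kA) = 0.11/(1.96×21.2) = 0.002647 K/W
R_brass = L/(kA) = 0.0036/(115×21.2) = 1.477×10^-6 K/W
R_outer film = 1/(h_o·A) = 1/(8.05×21.2) = 0.00586 K/W
Sum of the known resistances R_other = 0.008508 K/W
Required total resistance R_tot = ΔT/Q_allow = 677/45400 = 0.01491 K/W
R_vermiculite fill = R_tot − R_other = 0.006404 K/W
L = R·k·A = 0.006404×0.0735×21.2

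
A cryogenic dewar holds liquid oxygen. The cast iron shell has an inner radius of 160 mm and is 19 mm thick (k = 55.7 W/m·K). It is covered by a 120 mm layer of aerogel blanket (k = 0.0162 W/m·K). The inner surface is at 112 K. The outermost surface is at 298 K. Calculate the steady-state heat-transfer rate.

Spherical conduction: R = (1/r_in − 1/r_out)/(4πk) per layer; series-sum.
R_cast iron shell = (1/0.16 − 1/0.179)/(4π×55.7) = 9.478×10^-4 K/W
R_aerogel blanket = (1/0.179 − 1/0.299)/(4π×0.0162) = 11.01 K/W
R_total = 11.01 K/W
Q = ΔT/R_total = 186/11.01

Q ≈ 16.9 W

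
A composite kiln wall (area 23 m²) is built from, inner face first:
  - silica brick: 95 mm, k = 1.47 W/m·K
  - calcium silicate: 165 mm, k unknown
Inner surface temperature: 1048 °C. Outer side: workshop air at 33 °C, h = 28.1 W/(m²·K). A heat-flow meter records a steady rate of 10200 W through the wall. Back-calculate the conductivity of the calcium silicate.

k ≈ 0.0754 W/(m·K)

Model the wall as resistances in series:
R_silica brick = L/(kA) = 0.095/(1.47×23) = 0.00281 K/W
R_outer film = 1/(h_o·A) = 1/(28.1×23) = 0.001547 K/W
Sum of known resistances R_other = 0.004357 K/W
Total R = ΔT/Q = 1015/10200 = 0.09951 K/W
R_calcium silicate = R_total − R_other = 0.09515 K/W
k = L/(R·A) = 0.165/(0.09515×23)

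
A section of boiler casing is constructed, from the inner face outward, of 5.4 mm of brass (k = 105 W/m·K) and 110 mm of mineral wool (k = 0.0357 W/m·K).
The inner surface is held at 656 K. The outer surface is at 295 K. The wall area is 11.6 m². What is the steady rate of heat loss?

Thermal resistances in series:
R_brass = L/(kA) = 0.0054/(105×11.6) = 4.433×10^-6 K/W
R_mineral wool = L/(kA) = 0.11/(0.0357×11.6) = 0.2656 K/W
R_total = 0.2656 K/W
Q = ΔT / R_total = 361 / 0.2656

Q ≈ 1360 W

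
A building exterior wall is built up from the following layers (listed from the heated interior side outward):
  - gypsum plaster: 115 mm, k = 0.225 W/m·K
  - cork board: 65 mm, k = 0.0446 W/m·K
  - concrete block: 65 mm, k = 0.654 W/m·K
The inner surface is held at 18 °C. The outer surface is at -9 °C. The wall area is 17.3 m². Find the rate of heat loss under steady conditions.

Q ≈ 226 W

Using the resistance-network approach (series):
R_gypsum plaster = L/(kA) = 0.115/(0.225×17.3) = 0.02954 K/W
R_cork board = L/(kA) = 0.065/(0.0446×17.3) = 0.08424 K/W
R_concrete block = L/(kA) = 0.065/(0.654×17.3) = 0.005745 K/W
R_total = 0.1195 K/W
Q = ΔT / R_total = 27 / 0.1195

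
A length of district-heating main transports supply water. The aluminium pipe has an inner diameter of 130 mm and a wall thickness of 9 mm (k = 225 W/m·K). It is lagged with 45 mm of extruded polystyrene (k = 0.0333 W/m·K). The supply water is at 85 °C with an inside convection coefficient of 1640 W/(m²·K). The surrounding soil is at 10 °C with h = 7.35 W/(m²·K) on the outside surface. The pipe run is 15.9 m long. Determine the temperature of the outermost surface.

Treating each annulus and film as a series resistance:
R_inner film = 1/(h_i·2πr₁L) = 1/(1640×2π×0.065×15.9) = 9.39×10^-5 K/W
R_aluminium pipe wall = ln(74/65)/(2π×225×15.9) = 5.769×10^-6 K/W
R_extruded polystyrene = ln(119/74)/(2π×0.0333×15.9) = 0.1428 K/W
R_outer film = 1/(h_o·2πr_oL) = 1/(7.35×2π×0.119×15.9) = 0.01144 K/W
R_total = 0.1543 K/W
Q = ΔT/R_total = 75/0.1543
Q = 486 W
T_interface = T_inner − Q·ΣR(inner→interface) = 85 − 486×0.1429

T ≈ 15.6 °C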